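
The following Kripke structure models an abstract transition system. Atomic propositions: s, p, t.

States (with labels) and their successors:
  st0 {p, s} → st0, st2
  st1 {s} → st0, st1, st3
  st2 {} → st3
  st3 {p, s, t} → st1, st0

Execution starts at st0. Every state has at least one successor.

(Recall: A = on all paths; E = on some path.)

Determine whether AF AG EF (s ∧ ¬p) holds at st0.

States satisfying AG EF (s ∧ ¬p): {st0, st1, st2, st3}.
States satisfying AF AG EF (s ∧ ¬p): {st0, st1, st2, st3}.
st0 ∈ Sat(AF AG EF (s ∧ ¬p)).

Holds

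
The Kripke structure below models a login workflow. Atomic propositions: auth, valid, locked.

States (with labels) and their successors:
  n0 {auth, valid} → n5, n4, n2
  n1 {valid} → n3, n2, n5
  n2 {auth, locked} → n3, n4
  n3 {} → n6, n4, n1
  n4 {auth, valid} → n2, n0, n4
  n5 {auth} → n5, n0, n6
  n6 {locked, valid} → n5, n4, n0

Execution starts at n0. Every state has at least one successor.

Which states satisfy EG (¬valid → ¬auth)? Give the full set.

{n0, n1, n3, n4, n6}

States satisfying ¬valid → ¬auth: {n0, n1, n3, n4, n6}.
States satisfying EG (¬valid → ¬auth): {n0, n1, n3, n4, n6}.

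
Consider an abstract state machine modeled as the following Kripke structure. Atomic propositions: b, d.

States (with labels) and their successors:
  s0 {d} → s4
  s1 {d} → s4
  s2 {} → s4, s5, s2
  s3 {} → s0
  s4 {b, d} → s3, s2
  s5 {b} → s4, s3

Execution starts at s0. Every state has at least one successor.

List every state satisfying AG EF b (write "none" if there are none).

{s0, s1, s2, s3, s4, s5}

States satisfying EF b: {s0, s1, s2, s3, s4, s5}.
States satisfying AG EF b: {s0, s1, s2, s3, s4, s5}.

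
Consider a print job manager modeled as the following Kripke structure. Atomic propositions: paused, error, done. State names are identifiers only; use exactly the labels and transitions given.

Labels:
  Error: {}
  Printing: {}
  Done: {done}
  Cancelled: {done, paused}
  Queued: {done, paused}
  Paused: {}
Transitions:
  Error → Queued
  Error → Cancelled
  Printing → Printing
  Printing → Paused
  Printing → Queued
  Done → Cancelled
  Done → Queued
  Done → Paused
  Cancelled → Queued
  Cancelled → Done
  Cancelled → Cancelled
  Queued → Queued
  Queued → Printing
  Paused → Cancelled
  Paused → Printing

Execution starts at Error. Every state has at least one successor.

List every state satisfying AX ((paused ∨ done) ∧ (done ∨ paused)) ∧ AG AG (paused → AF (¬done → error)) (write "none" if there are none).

{Error, Cancelled}

States satisfying (paused ∨ done) ∧ (done ∨ paused): {Done, Cancelled, Queued}.
States satisfying AX ((paused ∨ done) ∧ (done ∨ paused)): {Error, Cancelled}.
States satisfying AG (paused → AF (¬done → error)): {Error, Printing, Done, Cancelled, Queued, Paused}.
States satisfying AG AG (paused → AF (¬done → error)): {Error, Printing, Done, Cancelled, Queued, Paused}.
States satisfying AX ((paused ∨ done) ∧ (done ∨ paused)) ∧ AG AG (paused → AF (¬done → error)): {Error, Cancelled}.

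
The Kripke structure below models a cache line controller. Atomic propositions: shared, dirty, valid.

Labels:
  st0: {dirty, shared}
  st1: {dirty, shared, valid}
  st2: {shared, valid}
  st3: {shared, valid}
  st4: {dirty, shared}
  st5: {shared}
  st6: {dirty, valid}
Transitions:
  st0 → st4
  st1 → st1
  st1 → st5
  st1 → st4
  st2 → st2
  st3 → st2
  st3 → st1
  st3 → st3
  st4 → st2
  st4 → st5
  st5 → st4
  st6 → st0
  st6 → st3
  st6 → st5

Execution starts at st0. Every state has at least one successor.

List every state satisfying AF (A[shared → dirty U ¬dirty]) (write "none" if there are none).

States satisfying A[shared → dirty U ¬dirty]: {st0, st2, st3, st4, st5, st6}.
States satisfying AF (A[shared → dirty U ¬dirty]): {st0, st2, st3, st4, st5, st6}.

{st0, st2, st3, st4, st5, st6}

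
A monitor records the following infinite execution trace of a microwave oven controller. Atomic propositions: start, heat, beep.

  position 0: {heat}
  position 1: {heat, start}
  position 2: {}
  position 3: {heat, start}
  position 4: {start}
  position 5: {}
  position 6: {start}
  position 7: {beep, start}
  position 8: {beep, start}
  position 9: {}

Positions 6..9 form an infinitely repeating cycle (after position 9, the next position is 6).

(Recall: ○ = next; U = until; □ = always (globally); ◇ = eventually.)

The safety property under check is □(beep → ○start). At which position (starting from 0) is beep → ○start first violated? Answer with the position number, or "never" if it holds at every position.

Check beep → ○start at each position in order: 0 ✓, 1 ✓, 2 ✓, 3 ✓, 4 ✓, 5 ✓, 6 ✓, 7 ✓.
At position 8 the labels are {beep, start} and the next position 9 has {}, so beep → ○start is false there. This is the first violation.

8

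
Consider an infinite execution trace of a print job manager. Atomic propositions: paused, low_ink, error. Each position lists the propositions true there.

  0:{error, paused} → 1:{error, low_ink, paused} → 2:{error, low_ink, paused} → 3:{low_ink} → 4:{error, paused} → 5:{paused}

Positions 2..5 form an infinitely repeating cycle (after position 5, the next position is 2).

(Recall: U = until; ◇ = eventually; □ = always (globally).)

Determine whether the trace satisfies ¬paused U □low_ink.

Walking from position 0: at position 0, □low_ink has not yet held and ¬paused fails, so ¬paused U □low_ink is false.

Violated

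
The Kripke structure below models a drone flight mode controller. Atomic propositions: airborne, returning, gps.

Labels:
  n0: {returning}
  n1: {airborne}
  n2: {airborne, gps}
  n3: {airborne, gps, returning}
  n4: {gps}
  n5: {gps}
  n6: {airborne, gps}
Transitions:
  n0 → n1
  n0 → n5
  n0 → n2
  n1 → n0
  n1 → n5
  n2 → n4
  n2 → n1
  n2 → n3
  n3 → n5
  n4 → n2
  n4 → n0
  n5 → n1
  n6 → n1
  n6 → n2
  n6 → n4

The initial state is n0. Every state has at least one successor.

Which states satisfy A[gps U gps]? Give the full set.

{n2, n3, n4, n5, n6}

States satisfying gps: {n2, n3, n4, n5, n6}.
States satisfying A[gps U gps]: {n2, n3, n4, n5, n6}.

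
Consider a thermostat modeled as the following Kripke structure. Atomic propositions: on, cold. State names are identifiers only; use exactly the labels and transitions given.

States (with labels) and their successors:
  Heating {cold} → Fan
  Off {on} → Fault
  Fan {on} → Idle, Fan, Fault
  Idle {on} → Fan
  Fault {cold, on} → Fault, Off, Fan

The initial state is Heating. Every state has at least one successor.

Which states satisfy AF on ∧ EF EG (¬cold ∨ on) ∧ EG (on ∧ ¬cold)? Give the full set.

{Fan, Idle}

States satisfying on: {Off, Fan, Idle, Fault}.
States satisfying AF on: {Heating, Off, Fan, Idle, Fault}.
States satisfying EG (¬cold ∨ on): {Off, Fan, Idle, Fault}.
States satisfying EF EG (¬cold ∨ on): {Heating, Off, Fan, Idle, Fault}.
States satisfying on ∧ ¬cold: {Off, Fan, Idle}.
States satisfying EG (on ∧ ¬cold): {Fan, Idle}.
States satisfying EF EG (¬cold ∨ on) ∧ EG (on ∧ ¬cold): {Fan, Idle}.
States satisfying AF on ∧ EF EG (¬cold ∨ on) ∧ EG (on ∧ ¬cold): {Fan, Idle}.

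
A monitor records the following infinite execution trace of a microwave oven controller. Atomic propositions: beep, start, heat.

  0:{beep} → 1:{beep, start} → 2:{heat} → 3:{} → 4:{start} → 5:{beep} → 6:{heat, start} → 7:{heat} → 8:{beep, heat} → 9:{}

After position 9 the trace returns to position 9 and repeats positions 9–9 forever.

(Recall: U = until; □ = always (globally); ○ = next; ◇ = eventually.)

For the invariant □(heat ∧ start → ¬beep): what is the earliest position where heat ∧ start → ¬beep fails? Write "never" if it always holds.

never

heat ∧ start → ¬beep holds at every position 0..9, and those are all the positions the trace ever visits, so the invariant □(heat ∧ start → ¬beep) is never violated.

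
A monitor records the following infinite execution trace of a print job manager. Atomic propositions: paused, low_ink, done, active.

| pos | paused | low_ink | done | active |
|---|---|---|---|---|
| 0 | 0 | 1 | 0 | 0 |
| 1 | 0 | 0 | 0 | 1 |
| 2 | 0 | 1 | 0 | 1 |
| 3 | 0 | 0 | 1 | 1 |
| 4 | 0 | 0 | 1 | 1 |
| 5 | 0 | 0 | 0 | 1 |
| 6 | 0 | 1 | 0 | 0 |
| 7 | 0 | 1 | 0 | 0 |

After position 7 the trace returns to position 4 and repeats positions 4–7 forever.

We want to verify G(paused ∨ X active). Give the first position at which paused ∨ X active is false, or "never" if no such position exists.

Check paused ∨ X active at each position in order: 0 ✓, 1 ✓, 2 ✓, 3 ✓, 4 ✓.
At position 5 the labels are {active} and the next position 6 has {low_ink}, so paused ∨ X active is false there. This is the first violation.

5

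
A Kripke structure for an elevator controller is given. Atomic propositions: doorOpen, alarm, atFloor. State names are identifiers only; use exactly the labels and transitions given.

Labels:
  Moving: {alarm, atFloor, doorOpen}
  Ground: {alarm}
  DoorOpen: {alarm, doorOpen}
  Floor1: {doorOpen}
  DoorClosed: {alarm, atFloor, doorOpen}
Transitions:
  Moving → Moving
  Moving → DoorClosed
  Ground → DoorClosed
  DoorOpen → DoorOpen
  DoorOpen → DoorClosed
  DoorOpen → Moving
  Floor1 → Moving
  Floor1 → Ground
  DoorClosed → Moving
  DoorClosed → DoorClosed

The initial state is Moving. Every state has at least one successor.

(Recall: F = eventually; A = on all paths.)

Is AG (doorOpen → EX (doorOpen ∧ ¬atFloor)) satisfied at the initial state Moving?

States satisfying doorOpen → EX (doorOpen ∧ ¬atFloor): {Ground, DoorOpen}.
States satisfying AG (doorOpen → EX (doorOpen ∧ ¬atFloor)): ∅.
DoorClosed is reachable from Moving and violates doorOpen → EX (doorOpen ∧ ¬atFloor), so AG fails at Moving.
Moving ∉ Sat(AG (doorOpen → EX (doorOpen ∧ ¬atFloor))).

No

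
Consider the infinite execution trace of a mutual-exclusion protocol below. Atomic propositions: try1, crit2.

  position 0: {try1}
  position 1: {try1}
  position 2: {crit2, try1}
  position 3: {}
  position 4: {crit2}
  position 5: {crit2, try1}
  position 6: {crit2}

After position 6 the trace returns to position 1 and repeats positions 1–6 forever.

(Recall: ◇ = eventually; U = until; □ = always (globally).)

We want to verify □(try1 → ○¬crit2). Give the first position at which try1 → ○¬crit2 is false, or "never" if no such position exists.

1

Check try1 → ○¬crit2 at each position in order: 0 ✓.
At position 1 the labels are {try1} and the next position 2 has {crit2, try1}, so try1 → ○¬crit2 is false there. This is the first violation.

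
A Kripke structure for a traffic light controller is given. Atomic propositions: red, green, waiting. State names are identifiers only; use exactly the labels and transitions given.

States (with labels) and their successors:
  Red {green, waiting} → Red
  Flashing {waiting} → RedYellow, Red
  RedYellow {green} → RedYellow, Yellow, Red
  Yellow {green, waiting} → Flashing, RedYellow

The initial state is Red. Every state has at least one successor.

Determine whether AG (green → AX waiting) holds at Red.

States satisfying green → AX waiting: {Red, Flashing}.
States satisfying AG (green → AX waiting): {Red}.
Every state reachable from Red satisfies green → AX waiting.
Red ∈ Sat(AG (green → AX waiting)).

Satisfied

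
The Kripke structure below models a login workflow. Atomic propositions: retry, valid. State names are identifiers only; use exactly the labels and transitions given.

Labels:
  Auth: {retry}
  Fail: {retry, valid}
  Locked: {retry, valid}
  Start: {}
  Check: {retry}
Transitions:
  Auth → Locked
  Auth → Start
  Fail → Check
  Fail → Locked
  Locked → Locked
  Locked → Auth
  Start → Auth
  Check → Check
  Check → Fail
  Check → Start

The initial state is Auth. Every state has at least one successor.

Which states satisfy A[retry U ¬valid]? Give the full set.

States satisfying retry: {Auth, Fail, Locked, Check}.
States satisfying ¬valid: {Auth, Start, Check}.
States satisfying A[retry U ¬valid]: {Auth, Start, Check}.

{Auth, Start, Check}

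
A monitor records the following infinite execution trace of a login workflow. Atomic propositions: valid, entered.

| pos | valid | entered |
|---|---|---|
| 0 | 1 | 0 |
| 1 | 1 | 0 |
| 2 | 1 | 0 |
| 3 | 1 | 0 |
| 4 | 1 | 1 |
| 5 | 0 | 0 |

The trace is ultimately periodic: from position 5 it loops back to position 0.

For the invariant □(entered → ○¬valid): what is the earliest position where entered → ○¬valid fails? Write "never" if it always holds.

entered → ○¬valid holds at every position 0..5, and those are all the positions the trace ever visits, so the invariant □(entered → ○¬valid) is never violated.

never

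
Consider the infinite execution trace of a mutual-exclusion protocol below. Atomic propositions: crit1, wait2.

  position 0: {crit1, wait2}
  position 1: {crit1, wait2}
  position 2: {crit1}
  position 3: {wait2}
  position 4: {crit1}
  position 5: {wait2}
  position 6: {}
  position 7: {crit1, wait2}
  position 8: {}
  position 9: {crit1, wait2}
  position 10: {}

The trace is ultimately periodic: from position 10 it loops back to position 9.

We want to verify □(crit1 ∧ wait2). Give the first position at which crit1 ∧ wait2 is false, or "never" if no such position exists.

Check crit1 ∧ wait2 at each position in order: 0 ✓, 1 ✓.
At position 2 the labels are {crit1}, so crit1 ∧ wait2 is false there. This is the first violation.

2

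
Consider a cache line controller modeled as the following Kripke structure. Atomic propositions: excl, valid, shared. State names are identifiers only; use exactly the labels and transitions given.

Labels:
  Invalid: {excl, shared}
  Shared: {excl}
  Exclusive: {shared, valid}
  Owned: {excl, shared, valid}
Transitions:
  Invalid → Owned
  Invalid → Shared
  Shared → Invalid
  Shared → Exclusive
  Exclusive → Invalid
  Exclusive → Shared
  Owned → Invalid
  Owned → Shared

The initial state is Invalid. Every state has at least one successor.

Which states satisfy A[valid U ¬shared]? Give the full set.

States satisfying valid: {Exclusive, Owned}.
States satisfying ¬shared: {Shared}.
States satisfying A[valid U ¬shared]: {Shared}.

{Shared}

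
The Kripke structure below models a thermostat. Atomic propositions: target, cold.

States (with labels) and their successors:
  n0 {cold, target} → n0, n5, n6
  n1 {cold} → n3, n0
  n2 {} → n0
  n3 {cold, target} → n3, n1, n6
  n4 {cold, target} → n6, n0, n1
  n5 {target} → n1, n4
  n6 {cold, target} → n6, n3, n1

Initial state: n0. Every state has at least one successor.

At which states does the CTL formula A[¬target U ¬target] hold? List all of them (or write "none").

States satisfying ¬target: {n1, n2}.
States satisfying A[¬target U ¬target]: {n1, n2}.

{n1, n2}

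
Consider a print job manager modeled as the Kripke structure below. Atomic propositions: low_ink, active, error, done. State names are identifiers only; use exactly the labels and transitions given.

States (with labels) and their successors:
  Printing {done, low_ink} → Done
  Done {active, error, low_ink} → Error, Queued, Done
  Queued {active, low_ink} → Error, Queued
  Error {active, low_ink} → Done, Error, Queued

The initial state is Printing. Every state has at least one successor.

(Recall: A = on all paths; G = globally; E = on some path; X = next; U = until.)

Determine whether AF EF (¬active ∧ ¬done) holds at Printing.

No

States satisfying EF (¬active ∧ ¬done): ∅.
States satisfying AF EF (¬active ∧ ¬done): ∅.
There is a path from Printing along which EF (¬active ∧ ¬done) never holds.
Printing ∉ Sat(AF EF (¬active ∧ ¬done)).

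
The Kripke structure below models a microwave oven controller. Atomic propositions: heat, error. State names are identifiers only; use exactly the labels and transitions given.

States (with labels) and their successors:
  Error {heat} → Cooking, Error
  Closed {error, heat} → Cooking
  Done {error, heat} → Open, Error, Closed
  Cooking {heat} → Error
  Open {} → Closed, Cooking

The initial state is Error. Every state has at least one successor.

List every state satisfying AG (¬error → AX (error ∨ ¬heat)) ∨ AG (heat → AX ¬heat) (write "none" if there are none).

none

States satisfying ¬error → AX (error ∨ ¬heat): {Closed, Done}.
States satisfying AG (¬error → AX (error ∨ ¬heat)): ∅.
States satisfying heat → AX ¬heat: {Open}.
States satisfying AG (heat → AX ¬heat): ∅.
States satisfying AG (¬error → AX (error ∨ ¬heat)) ∨ AG (heat → AX ¬heat): ∅.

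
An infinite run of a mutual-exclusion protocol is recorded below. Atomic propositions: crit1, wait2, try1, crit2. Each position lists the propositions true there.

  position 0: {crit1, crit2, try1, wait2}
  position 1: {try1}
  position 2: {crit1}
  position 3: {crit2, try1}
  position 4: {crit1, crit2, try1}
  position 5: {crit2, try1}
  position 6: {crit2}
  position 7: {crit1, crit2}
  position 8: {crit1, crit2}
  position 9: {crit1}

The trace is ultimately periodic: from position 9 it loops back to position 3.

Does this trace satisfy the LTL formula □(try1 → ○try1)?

try1 → ○try1 must hold at every position from 0 onward. It fails at position 1, so □(try1 → ○try1) is false.
Positions where try1 holds: 0, 1, 3, 4, 5.
Check ○try1 at each: 0→ok, 1→fails, 3→ok, 4→ok, 5→fails.

Violated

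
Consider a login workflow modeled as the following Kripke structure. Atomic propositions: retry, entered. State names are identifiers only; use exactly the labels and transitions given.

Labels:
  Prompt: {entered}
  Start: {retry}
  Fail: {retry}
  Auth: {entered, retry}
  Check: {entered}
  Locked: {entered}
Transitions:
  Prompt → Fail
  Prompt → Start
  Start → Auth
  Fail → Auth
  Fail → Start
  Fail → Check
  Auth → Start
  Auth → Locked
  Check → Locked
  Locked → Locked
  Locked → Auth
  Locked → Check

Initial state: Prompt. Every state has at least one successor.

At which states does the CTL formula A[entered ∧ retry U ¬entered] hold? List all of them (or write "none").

{Start, Fail}

States satisfying entered ∧ retry: {Auth}.
States satisfying ¬entered: {Start, Fail}.
States satisfying A[entered ∧ retry U ¬entered]: {Start, Fail}.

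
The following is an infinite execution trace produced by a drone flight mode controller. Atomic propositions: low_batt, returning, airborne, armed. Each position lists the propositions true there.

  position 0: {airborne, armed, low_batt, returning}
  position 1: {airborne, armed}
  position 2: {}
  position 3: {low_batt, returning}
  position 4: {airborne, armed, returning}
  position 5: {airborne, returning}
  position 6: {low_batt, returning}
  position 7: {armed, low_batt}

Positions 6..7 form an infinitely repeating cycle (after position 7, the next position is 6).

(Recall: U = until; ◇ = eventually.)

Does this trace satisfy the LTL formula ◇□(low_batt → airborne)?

□(low_batt → airborne) is false at every position 0..7, so it never becomes true and ◇□(low_batt → airborne) fails.

No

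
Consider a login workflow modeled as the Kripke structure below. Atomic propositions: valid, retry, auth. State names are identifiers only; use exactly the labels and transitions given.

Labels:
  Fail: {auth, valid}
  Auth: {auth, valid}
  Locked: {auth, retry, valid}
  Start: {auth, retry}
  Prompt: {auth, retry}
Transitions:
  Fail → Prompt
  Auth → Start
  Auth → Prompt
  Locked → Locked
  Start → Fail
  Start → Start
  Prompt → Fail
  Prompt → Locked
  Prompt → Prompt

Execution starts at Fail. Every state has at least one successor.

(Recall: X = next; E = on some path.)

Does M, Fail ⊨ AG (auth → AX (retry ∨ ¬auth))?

States satisfying auth → AX (retry ∨ ¬auth): {Fail, Auth, Locked}.
States satisfying AG (auth → AX (retry ∨ ¬auth)): {Locked}.
Prompt is reachable from Fail and violates auth → AX (retry ∨ ¬auth), so AG fails at Fail.
Fail ∉ Sat(AG (auth → AX (retry ∨ ¬auth))).

Does not hold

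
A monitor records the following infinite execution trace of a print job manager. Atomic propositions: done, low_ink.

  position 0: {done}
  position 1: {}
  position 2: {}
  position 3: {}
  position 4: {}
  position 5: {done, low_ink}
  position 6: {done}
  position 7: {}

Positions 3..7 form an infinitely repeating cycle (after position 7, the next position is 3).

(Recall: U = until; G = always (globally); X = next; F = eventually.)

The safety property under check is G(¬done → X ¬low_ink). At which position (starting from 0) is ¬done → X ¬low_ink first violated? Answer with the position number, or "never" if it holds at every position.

4

Check ¬done → X ¬low_ink at each position in order: 0 ✓, 1 ✓, 2 ✓, 3 ✓.
At position 4 the labels are {} and the next position 5 has {done, low_ink}, so ¬done → X ¬low_ink is false there. This is the first violation.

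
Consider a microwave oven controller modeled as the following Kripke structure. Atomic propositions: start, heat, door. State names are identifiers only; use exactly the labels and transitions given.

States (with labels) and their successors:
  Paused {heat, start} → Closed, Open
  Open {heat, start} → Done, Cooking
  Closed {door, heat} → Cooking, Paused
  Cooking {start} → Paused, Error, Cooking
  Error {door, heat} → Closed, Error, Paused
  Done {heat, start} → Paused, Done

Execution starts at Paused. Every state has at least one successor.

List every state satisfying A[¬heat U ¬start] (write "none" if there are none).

{Closed, Error}

States satisfying ¬heat: {Cooking}.
States satisfying ¬start: {Closed, Error}.
States satisfying A[¬heat U ¬start]: {Closed, Error}.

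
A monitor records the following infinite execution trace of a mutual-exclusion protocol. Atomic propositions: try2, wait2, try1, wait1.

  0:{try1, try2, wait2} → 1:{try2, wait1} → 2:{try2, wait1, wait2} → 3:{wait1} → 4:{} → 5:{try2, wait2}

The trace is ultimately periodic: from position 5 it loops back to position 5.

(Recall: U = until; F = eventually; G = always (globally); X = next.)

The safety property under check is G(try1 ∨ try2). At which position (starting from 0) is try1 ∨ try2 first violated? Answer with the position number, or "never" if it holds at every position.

3

Check try1 ∨ try2 at each position in order: 0 ✓, 1 ✓, 2 ✓.
At position 3 the labels are {wait1}, so try1 ∨ try2 is false there. This is the first violation.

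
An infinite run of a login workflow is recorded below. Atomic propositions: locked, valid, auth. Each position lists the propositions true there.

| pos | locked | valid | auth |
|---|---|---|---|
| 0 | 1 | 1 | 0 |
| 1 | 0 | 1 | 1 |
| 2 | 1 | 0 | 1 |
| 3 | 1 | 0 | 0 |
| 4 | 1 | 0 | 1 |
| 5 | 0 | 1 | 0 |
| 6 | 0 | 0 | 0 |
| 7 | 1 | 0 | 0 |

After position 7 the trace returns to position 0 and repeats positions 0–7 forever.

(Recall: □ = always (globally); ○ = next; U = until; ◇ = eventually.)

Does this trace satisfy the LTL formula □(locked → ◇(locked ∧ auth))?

Satisfied

locked → ◇(locked ∧ auth) holds at every position 0..7, and those are all positions ever visited, so □(locked → ◇(locked ∧ auth)) holds.
Positions where locked holds: 0, 2, 3, 4, 7.
Check ◇(locked ∧ auth) at each: 0→ok, 2→ok, 3→ok, 4→ok, 7→ok.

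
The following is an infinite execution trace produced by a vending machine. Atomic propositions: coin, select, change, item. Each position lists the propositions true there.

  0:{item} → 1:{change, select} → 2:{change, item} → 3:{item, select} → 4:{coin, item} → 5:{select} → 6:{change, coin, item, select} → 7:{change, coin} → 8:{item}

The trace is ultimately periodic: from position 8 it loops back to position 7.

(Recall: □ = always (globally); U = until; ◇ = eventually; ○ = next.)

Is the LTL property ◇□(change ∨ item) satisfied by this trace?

Satisfied

□(change ∨ item) holds at position 6, which is reachable from 0, so ◇□(change ∨ item) holds.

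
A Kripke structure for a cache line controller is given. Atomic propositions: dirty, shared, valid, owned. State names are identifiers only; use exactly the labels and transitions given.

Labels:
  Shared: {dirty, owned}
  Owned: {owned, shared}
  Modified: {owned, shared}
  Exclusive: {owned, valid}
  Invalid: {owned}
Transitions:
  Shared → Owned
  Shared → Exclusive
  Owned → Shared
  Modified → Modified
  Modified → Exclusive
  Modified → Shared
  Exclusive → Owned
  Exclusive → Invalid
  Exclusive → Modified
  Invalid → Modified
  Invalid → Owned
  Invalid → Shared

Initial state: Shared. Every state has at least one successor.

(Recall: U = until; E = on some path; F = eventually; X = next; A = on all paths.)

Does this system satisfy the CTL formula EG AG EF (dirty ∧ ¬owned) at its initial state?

States satisfying AG EF (dirty ∧ ¬owned): ∅.
States satisfying EG AG EF (dirty ∧ ¬owned): ∅.
No suitable path/successor from Shared witnesses the formula.
Shared ∉ Sat(EG AG EF (dirty ∧ ¬owned)).

Does not hold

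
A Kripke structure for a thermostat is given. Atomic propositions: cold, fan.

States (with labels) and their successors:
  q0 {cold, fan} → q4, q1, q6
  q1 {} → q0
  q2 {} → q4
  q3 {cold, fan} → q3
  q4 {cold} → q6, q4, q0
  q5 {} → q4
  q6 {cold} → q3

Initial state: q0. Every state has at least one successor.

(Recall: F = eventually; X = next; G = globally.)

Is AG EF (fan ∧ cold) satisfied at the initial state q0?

States satisfying EF (fan ∧ cold): {q0, q1, q2, q3, q4, q5, q6}.
States satisfying AG EF (fan ∧ cold): {q0, q1, q2, q3, q4, q5, q6}.
Every state reachable from q0 satisfies EF (fan ∧ cold).
q0 ∈ Sat(AG EF (fan ∧ cold)).

Holds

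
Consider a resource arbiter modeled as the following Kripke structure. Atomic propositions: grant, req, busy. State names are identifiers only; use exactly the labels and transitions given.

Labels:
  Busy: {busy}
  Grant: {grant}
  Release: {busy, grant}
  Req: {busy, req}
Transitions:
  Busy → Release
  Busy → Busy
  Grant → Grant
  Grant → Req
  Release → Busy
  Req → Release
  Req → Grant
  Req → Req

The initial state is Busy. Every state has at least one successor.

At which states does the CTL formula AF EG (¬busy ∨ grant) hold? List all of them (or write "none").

States satisfying EG (¬busy ∨ grant): {Grant}.
States satisfying AF EG (¬busy ∨ grant): {Grant}.

{Grant}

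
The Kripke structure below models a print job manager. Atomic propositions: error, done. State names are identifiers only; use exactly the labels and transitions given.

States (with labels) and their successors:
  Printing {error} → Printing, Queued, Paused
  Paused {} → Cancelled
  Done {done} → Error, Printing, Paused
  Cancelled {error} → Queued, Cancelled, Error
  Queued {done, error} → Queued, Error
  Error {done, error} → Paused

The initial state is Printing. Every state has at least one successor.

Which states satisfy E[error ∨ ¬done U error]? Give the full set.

States satisfying error ∨ ¬done: {Printing, Paused, Cancelled, Queued, Error}.
States satisfying error: {Printing, Cancelled, Queued, Error}.
States satisfying E[error ∨ ¬done U error]: {Printing, Paused, Cancelled, Queued, Error}.

{Printing, Paused, Cancelled, Queued, Error}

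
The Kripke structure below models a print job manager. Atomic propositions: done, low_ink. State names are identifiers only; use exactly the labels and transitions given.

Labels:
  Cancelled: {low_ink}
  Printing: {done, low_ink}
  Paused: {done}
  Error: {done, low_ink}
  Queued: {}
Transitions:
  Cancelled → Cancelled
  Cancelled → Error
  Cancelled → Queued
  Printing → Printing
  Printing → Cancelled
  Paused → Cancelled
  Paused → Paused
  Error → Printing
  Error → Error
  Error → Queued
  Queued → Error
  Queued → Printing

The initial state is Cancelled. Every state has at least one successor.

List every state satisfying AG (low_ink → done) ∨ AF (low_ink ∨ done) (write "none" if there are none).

States satisfying low_ink → done: {Printing, Paused, Error, Queued}.
States satisfying AG (low_ink → done): ∅.
States satisfying low_ink ∨ done: {Cancelled, Printing, Paused, Error}.
States satisfying AF (low_ink ∨ done): {Cancelled, Printing, Paused, Error, Queued}.
States satisfying AG (low_ink → done) ∨ AF (low_ink ∨ done): {Cancelled, Printing, Paused, Error, Queued}.

{Cancelled, Printing, Paused, Error, Queued}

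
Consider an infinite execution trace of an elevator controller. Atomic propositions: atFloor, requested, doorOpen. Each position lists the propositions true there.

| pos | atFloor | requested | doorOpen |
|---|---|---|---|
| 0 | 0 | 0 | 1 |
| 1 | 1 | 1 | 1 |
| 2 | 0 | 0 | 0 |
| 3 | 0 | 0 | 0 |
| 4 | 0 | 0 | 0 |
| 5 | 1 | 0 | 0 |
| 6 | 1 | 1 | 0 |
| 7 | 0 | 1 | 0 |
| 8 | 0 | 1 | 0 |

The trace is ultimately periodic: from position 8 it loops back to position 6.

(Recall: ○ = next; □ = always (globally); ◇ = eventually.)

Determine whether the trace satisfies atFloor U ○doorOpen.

Satisfied

Walking from position 0: ○doorOpen first holds at position 0, and atFloor holds at every earlier position along the way, so atFloor U ○doorOpen holds.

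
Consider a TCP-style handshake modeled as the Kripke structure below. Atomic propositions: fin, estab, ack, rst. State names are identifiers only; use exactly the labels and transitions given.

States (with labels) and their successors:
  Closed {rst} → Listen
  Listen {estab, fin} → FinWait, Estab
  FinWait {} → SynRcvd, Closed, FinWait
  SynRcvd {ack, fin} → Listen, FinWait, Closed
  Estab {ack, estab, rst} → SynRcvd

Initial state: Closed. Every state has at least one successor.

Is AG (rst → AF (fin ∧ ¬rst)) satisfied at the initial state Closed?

Holds

States satisfying rst → AF (fin ∧ ¬rst): {Closed, Listen, FinWait, SynRcvd, Estab}.
States satisfying AG (rst → AF (fin ∧ ¬rst)): {Closed, Listen, FinWait, SynRcvd, Estab}.
Every state reachable from Closed satisfies rst → AF (fin ∧ ¬rst).
Closed ∈ Sat(AG (rst → AF (fin ∧ ¬rst))).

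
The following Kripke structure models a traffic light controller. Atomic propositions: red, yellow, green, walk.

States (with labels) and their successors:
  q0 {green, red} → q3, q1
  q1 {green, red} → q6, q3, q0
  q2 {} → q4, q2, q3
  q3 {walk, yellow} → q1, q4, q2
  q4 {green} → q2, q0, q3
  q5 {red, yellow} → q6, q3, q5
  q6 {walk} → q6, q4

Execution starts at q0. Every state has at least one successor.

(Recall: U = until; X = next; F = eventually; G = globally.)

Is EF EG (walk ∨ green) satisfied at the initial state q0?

Yes

States satisfying EG (walk ∨ green): {q0, q1, q3, q4, q6}.
States satisfying EF EG (walk ∨ green): {q0, q1, q2, q3, q4, q5, q6}.
Some path from q0 reaches a state where EG (walk ∨ green) holds.
q0 ∈ Sat(EF EG (walk ∨ green)).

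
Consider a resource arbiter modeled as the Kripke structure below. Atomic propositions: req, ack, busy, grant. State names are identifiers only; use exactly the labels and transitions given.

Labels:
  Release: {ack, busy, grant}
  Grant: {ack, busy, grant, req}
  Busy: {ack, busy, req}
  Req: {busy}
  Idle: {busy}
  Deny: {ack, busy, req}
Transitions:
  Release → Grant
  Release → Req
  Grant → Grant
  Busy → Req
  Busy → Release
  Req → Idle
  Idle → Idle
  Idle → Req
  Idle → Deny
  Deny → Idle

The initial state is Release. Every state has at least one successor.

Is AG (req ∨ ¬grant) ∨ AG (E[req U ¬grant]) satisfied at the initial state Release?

States satisfying req ∨ ¬grant: {Grant, Busy, Req, Idle, Deny}.
States satisfying AG (req ∨ ¬grant): {Grant, Req, Idle, Deny}.
States satisfying E[req U ¬grant]: {Busy, Req, Idle, Deny}.
States satisfying AG (E[req U ¬grant]): {Req, Idle, Deny}.
States satisfying AG (req ∨ ¬grant) ∨ AG (E[req U ¬grant]): {Grant, Req, Idle, Deny}.
Release ∉ Sat(AG (req ∨ ¬grant) ∨ AG (E[req U ¬grant])).

Does not hold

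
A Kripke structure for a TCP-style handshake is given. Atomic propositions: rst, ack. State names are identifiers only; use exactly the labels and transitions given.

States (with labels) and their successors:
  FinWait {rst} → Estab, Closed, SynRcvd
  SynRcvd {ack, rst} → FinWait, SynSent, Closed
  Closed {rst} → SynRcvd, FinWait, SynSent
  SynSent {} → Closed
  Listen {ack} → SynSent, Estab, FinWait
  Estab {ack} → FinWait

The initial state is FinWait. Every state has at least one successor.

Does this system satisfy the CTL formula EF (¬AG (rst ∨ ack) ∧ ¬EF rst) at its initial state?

States satisfying ¬AG (rst ∨ ack) ∧ ¬EF rst: ∅.
States satisfying EF (¬AG (rst ∨ ack) ∧ ¬EF rst): ∅.
No suitable path/successor from FinWait witnesses the formula.
FinWait ∉ Sat(EF (¬AG (rst ∨ ack) ∧ ¬EF rst)).

No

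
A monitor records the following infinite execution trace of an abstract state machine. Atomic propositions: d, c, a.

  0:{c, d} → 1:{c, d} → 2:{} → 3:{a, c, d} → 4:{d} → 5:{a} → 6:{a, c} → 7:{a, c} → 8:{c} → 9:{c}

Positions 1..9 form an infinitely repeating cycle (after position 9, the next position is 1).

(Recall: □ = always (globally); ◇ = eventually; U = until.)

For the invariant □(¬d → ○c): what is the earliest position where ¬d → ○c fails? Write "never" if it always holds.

¬d → ○c holds at every position 0..9, and those are all the positions the trace ever visits, so the invariant □(¬d → ○c) is never violated.

never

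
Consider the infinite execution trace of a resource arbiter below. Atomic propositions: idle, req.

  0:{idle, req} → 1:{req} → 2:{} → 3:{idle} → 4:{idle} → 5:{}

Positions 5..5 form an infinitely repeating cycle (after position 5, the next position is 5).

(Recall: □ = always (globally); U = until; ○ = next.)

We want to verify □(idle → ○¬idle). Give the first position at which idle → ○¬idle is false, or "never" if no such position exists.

3

Check idle → ○¬idle at each position in order: 0 ✓, 1 ✓, 2 ✓.
At position 3 the labels are {idle} and the next position 4 has {idle}, so idle → ○¬idle is false there. This is the first violation.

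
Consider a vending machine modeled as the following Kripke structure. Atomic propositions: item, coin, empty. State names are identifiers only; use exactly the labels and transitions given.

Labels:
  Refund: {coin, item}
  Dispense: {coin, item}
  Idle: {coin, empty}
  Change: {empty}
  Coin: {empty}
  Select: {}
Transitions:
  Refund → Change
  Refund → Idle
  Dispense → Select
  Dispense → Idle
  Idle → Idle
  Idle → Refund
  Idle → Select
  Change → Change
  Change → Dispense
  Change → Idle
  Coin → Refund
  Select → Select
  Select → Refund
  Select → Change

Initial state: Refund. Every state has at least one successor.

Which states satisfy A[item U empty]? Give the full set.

States satisfying item: {Refund, Dispense}.
States satisfying empty: {Idle, Change, Coin}.
States satisfying A[item U empty]: {Refund, Idle, Change, Coin}.

{Refund, Idle, Change, Coin}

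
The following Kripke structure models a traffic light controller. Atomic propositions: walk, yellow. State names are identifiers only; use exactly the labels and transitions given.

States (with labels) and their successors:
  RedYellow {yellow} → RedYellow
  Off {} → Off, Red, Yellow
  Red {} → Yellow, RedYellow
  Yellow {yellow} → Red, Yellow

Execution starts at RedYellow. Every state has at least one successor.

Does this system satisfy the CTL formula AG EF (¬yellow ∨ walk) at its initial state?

States satisfying EF (¬yellow ∨ walk): {Off, Red, Yellow}.
States satisfying AG EF (¬yellow ∨ walk): ∅.
RedYellow is reachable from RedYellow and violates EF (¬yellow ∨ walk), so AG fails at RedYellow.
RedYellow ∉ Sat(AG EF (¬yellow ∨ walk)).

Violated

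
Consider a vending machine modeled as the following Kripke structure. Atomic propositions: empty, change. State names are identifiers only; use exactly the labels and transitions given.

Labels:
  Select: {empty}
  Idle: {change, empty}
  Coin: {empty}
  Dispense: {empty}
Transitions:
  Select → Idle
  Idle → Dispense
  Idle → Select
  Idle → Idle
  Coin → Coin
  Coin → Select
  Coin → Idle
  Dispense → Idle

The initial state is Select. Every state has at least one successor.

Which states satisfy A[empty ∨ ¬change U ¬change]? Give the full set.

{Select, Coin, Dispense}

States satisfying empty ∨ ¬change: {Select, Idle, Coin, Dispense}.
States satisfying ¬change: {Select, Coin, Dispense}.
States satisfying A[empty ∨ ¬change U ¬change]: {Select, Coin, Dispense}.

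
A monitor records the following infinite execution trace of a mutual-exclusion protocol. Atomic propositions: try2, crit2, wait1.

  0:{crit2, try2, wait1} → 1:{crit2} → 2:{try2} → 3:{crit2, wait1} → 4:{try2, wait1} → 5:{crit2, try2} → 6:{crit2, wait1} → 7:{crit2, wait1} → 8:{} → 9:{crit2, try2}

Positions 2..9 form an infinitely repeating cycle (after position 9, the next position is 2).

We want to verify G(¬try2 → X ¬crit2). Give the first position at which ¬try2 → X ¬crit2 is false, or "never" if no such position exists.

6

Check ¬try2 → X ¬crit2 at each position in order: 0 ✓, 1 ✓, 2 ✓, 3 ✓, 4 ✓, 5 ✓.
At position 6 the labels are {crit2, wait1} and the next position 7 has {crit2, wait1}, so ¬try2 → X ¬crit2 is false there. This is the first violation.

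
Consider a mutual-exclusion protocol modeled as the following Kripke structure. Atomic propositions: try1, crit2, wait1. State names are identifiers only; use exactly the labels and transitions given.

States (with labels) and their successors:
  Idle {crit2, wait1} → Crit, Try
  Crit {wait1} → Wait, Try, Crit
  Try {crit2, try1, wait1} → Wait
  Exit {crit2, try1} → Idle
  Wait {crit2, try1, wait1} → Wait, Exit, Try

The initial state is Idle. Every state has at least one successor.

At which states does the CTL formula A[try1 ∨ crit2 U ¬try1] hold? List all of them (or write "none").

{Idle, Crit, Exit}

States satisfying try1 ∨ crit2: {Idle, Try, Exit, Wait}.
States satisfying ¬try1: {Idle, Crit}.
States satisfying A[try1 ∨ crit2 U ¬try1]: {Idle, Crit, Exit}.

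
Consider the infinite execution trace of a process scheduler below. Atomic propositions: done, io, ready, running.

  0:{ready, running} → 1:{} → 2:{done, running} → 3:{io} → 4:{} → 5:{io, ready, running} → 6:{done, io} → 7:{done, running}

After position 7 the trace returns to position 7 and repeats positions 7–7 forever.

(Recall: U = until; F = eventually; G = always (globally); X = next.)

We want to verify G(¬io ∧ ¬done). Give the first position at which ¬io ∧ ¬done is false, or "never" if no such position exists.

Check ¬io ∧ ¬done at each position in order: 0 ✓, 1 ✓.
At position 2 the labels are {done, running}, so ¬io ∧ ¬done is false there. This is the first violation.

2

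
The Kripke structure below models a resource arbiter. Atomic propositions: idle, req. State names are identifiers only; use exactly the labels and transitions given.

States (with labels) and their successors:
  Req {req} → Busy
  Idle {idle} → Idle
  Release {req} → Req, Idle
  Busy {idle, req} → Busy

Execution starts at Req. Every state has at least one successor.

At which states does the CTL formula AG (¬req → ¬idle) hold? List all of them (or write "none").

{Req, Busy}

States satisfying ¬req → ¬idle: {Req, Release, Busy}.
States satisfying AG (¬req → ¬idle): {Req, Busy}.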